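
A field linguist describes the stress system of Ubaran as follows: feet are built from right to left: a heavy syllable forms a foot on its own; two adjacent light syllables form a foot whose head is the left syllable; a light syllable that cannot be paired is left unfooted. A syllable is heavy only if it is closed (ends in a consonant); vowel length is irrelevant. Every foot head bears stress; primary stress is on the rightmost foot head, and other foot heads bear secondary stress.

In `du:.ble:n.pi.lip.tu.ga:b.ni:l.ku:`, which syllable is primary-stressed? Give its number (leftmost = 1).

7

Weights: 1 du: L, 2 ble:n H, 3 pi L, 4 lip H, 5 tu L, 6 ga:b H, 7 ni:l H, 8 ku: L.
Parse right to left (heavy = foot alone; LL = one foot; stranded L unfooted): du: (ˈble:n) pi (ˈlip) tu (ˈga:b) (ˈni:l) ku:.
Foot heads: 2, 4, 6, 7.
Primary stress on the rightmost head = syllable 7.
Primary stress: syllable 7 → du:.ble:n.pi.lip.tu.ga:b.ˈni:l.ku:.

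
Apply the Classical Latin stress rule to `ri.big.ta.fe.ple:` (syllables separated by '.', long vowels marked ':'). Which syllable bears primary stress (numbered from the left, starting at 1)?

Classical Latin: stress the penult if heavy (long vowel or closed), else the antepenult.
Weights: 3 ta L, 4 fe L, 5 ple: H.
The penult (syllable 4, fe) is light, so stress falls on the antepenult (syllable 3, ta).
Stress on syllable 3: ri.big.ˈta.fe.ple:.

3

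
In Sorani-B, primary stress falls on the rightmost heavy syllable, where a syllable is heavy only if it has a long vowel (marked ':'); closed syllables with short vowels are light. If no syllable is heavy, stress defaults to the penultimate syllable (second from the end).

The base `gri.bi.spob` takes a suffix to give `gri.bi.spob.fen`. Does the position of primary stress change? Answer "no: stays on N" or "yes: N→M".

Base `gri.bi.spob` (3 syllables):
  Weights: 1 gri L, 2 bi L, 3 spob L.
  No heavy syllable in the domain; default to the penultimate syllable (second from the end) = syllable 2.
  → primary stress on syllable 2.
Suffixed `gri.bi.spob.fen` (4 syllables):
  Weights: 1 gri L, 2 bi L, 3 spob L, 4 fen L.
  No heavy syllable in the domain; default to the penultimate syllable (second from the end) = syllable 3.
  → primary stress on syllable 3.

yes: 2→3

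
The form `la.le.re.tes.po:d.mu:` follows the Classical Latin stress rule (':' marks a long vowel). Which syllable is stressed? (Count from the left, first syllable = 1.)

5

Classical Latin: stress the penult if heavy (long vowel or closed), else the antepenult.
Weights: 4 tes H, 5 po:d H, 6 mu: H.
The penult (syllable 5, po:d) is heavy, so it takes stress.
Stress on syllable 5: la.le.re.tes.ˈpo:d.mu:.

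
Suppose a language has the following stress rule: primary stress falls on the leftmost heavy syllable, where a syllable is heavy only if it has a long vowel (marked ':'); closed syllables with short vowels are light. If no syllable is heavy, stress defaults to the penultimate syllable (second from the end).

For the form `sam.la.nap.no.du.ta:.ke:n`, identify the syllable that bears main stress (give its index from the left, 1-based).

6

Weights: 1 sam L, 2 la L, 3 nap L, 4 no L, 5 du L, 6 ta: H, 7 ke:n H.
Heavy syllables in the domain: 6, 7. The leftmost is syllable 6 (ta:).
Primary stress: syllable 6 → sam.la.nap.no.du.ˈta:.ke:n.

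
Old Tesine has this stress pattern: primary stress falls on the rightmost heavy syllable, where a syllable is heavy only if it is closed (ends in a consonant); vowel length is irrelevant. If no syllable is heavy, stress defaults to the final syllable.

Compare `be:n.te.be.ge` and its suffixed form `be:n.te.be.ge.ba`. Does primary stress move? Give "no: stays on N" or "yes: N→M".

no: stays on 1

Base `be:n.te.be.ge` (4 syllables):
  Weights: 1 be:n H, 2 te L, 3 be L, 4 ge L.
  Heavy syllables in the domain: 1. The rightmost is syllable 1 (be:n).
  → primary stress on syllable 1.
Suffixed `be:n.te.be.ge.ba` (5 syllables):
  Weights: 1 be:n H, 2 te L, 3 be L, 4 ge L, 5 ba L.
  Heavy syllables in the domain: 1. The rightmost is syllable 1 (be:n).
  → primary stress on syllable 1.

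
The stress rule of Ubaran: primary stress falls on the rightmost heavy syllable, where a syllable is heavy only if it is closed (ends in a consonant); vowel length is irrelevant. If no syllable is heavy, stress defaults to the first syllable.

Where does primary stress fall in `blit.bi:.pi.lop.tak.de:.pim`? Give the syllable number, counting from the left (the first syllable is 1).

Weights: 1 blit H, 2 bi: L, 3 pi L, 4 lop H, 5 tak H, 6 de: L, 7 pim H.
Heavy syllables in the domain: 1, 4, 5, 7. The rightmost is syllable 7 (pim).
Primary stress: syllable 7 → blit.bi:.pi.lop.tak.de:.ˈpim.

7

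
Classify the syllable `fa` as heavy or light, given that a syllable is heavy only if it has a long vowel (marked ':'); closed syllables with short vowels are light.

`fa`: short vowel, open (no coda). Short vowel → light.

light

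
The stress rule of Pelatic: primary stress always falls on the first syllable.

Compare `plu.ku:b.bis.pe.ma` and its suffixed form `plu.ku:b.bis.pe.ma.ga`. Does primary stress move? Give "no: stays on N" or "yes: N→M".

no: stays on 1

Base `plu.ku:b.bis.pe.ma` (5 syllables):
  The word has 5 syllables; the first syllable is syllable 1 (plu).
  → primary stress on syllable 1.
Suffixed `plu.ku:b.bis.pe.ma.ga` (6 syllables):
  The word has 6 syllables; the first syllable is syllable 1 (plu).
  → primary stress on syllable 1.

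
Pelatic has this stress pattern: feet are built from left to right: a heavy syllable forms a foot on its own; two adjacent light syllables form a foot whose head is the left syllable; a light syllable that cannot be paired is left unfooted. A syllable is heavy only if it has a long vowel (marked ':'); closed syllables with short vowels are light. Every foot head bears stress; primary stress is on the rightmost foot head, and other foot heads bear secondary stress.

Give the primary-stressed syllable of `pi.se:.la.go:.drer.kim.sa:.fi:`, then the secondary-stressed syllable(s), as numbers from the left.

Weights: 1 pi L, 2 se: H, 3 la L, 4 go: H, 5 drer L, 6 kim L, 7 sa: H, 8 fi: H.
Parse left to right (heavy = foot alone; LL = one foot; stranded L unfooted): pi (ˈse:) la (ˈgo:) (ˈdrer.kim) (ˈsa:) (ˈfi:).
Foot heads: 2, 4, 5, 7, 8.
Primary stress on the rightmost head = syllable 8.
Secondary stress on 2, 4, 5, 7: pi.ˌse:.la.ˌgo:.ˌdrer.kim.ˌsa:.ˈfi:.

primary 8, secondary 2, 4, 5, 7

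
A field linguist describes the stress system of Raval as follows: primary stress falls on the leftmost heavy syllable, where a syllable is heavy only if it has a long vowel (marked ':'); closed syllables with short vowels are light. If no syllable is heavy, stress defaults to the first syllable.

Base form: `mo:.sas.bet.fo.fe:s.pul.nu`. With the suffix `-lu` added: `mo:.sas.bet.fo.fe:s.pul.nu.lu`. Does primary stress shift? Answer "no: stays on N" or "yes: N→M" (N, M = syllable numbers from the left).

Base `mo:.sas.bet.fo.fe:s.pul.nu` (7 syllables):
  Weights: 1 mo: H, 2 sas L, 3 bet L, 4 fo L, 5 fe:s H, 6 pul L, 7 nu L.
  Heavy syllables in the domain: 1, 5. The leftmost is syllable 1 (mo:).
  → primary stress on syllable 1.
Suffixed `mo:.sas.bet.fo.fe:s.pul.nu.lu` (8 syllables):
  Weights: 1 mo: H, 2 sas L, 3 bet L, 4 fo L, 5 fe:s H, 6 pul L, 7 nu L, 8 lu L.
  Heavy syllables in the domain: 1, 5. The leftmost is syllable 1 (mo:).
  → primary stress on syllable 1.

no: stays on 1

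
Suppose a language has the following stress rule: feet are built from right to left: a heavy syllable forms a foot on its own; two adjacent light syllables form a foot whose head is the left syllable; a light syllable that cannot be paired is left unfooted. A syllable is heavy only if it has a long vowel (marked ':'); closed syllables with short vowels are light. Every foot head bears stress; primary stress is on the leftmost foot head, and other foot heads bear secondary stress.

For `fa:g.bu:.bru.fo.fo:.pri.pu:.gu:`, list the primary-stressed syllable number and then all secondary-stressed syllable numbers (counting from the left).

primary 1, secondary 2, 3, 5, 7, 8

Weights: 1 fa:g H, 2 bu: H, 3 bru L, 4 fo L, 5 fo: H, 6 pri L, 7 pu: H, 8 gu: H.
Parse right to left (heavy = foot alone; LL = one foot; stranded L unfooted): (ˈfa:g) (ˈbu:) (ˈbru.fo) (ˈfo:) pri (ˈpu:) (ˈgu:).
Foot heads: 1, 2, 3, 5, 7, 8.
Primary stress on the leftmost head = syllable 1.
Secondary stress on 2, 3, 5, 7, 8: ˈfa:g.ˌbu:.ˌbru.fo.ˌfo:.pri.ˌpu:.ˌgu:.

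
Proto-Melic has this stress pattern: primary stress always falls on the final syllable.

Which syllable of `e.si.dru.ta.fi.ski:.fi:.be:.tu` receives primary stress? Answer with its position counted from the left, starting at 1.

9

The word has 9 syllables; the final syllable is syllable 9 (tu).
Primary stress: syllable 9 → e.si.dru.ta.fi.ski:.fi:.be:.ˈtu.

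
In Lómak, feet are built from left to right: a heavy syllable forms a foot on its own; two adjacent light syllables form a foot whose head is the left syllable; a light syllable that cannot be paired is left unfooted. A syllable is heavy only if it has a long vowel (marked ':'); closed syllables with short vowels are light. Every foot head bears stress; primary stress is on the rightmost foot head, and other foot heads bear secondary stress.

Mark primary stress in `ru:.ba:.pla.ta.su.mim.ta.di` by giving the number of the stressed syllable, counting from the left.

7

Weights: 1 ru: H, 2 ba: H, 3 pla L, 4 ta L, 5 su L, 6 mim L, 7 ta L, 8 di L.
Parse left to right (heavy = foot alone; LL = one foot; stranded L unfooted): (ˈru:) (ˈba:) (ˈpla.ta) (ˈsu.mim) (ˈta.di).
Foot heads: 1, 2, 3, 5, 7.
Primary stress on the rightmost head = syllable 7.
Primary stress: syllable 7 → ru:.ba:.pla.ta.su.mim.ˈta.di.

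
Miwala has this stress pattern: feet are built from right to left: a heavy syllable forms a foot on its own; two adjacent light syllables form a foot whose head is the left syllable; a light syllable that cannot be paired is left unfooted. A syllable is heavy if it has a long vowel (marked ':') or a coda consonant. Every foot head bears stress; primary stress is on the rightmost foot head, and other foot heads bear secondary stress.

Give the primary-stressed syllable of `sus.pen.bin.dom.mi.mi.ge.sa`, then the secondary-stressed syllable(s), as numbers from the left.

Weights: 1 sus H, 2 pen H, 3 bin H, 4 dom H, 5 mi L, 6 mi L, 7 ge L, 8 sa L.
Parse right to left (heavy = foot alone; LL = one foot; stranded L unfooted): (ˈsus) (ˈpen) (ˈbin) (ˈdom) (ˈmi.mi) (ˈge.sa).
Foot heads: 1, 2, 3, 4, 5, 7.
Primary stress on the rightmost head = syllable 7.
Secondary stress on 1, 2, 3, 4, 5: ˌsus.ˌpen.ˌbin.ˌdom.ˌmi.mi.ˈge.sa.

primary 7, secondary 1, 2, 3, 4, 5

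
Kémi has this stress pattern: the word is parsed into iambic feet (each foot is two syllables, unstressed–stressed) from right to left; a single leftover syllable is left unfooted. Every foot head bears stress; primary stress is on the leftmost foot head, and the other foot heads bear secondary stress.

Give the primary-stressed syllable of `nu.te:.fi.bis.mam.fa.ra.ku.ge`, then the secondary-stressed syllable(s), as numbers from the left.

Parse right to left into iambic (σˈσ) feet: nu (te:.ˈfi) (bis.ˈmam) (fa.ˈra) (ku.ˈge). Syllable 1 is left unfooted.
Foot heads (stressed positions): 3, 5, 7, 9.
End Rule Leftmost: primary stress on the leftmost head = syllable 3.
Secondary stress on 5, 7, 9: nu.te:.ˈfi.bis.ˌmam.fa.ˌra.ku.ˌge.

primary 3, secondary 5, 7, 9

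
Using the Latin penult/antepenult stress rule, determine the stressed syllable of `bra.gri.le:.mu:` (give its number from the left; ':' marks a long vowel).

3

Classical Latin: stress the penult if heavy (long vowel or closed), else the antepenult.
Weights: 2 gri L, 3 le: H, 4 mu: H.
The penult (syllable 3, le:) is heavy, so it takes stress.
Stress on syllable 3: bra.gri.ˈle:.mu:.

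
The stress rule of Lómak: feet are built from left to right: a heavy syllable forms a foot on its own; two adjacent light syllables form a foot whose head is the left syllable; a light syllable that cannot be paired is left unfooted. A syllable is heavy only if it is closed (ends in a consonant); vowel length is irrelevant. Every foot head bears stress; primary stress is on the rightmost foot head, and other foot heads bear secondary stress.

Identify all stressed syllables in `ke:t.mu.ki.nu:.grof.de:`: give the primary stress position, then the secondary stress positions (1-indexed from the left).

Weights: 1 ke:t H, 2 mu L, 3 ki L, 4 nu: L, 5 grof H, 6 de: L.
Parse left to right (heavy = foot alone; LL = one foot; stranded L unfooted): (ˈke:t) (ˈmu.ki) nu: (ˈgrof) de:.
Foot heads: 1, 2, 5.
Primary stress on the rightmost head = syllable 5.
Secondary stress on 1, 2: ˌke:t.ˌmu.ki.nu:.ˈgrof.de:.

primary 5, secondary 1, 2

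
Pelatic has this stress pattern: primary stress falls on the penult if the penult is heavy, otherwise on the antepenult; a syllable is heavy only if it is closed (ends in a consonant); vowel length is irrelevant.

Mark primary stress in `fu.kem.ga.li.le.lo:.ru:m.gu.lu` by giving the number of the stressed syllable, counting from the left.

7

Weights: 7 ru:m H, 8 gu L, 9 lu L.
The penult (syllable 8, gu) is light, so stress falls on the antepenult (syllable 7, ru:m).
Primary stress: syllable 7 → fu.kem.ga.li.le.lo:.ˈru:m.gu.lu.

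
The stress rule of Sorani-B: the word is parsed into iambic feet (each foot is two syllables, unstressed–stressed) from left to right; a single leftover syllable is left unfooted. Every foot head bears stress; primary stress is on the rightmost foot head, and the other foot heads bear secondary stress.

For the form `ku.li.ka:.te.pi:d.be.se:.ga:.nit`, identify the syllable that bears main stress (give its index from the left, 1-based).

8

Parse left to right into iambic (σˈσ) feet: (ku.ˈli) (ka:.ˈte) (pi:d.ˈbe) (se:.ˈga:) nit. Syllable 9 is left unfooted.
Foot heads (stressed positions): 2, 4, 6, 8.
End Rule Rightmost: primary stress on the rightmost head = syllable 8.
Primary stress: syllable 8 → ku.li.ka:.te.pi:d.be.se:.ˈga:.nit.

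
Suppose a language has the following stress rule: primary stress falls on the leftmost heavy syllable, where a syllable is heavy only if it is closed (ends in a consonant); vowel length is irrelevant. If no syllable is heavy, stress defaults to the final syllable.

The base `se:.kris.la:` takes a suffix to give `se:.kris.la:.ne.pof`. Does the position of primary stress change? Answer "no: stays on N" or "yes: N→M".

no: stays on 2

Base `se:.kris.la:` (3 syllables):
  Weights: 1 se: L, 2 kris H, 3 la: L.
  Heavy syllables in the domain: 2. The leftmost is syllable 2 (kris).
  → primary stress on syllable 2.
Suffixed `se:.kris.la:.ne.pof` (5 syllables):
  Weights: 1 se: L, 2 kris H, 3 la: L, 4 ne L, 5 pof H.
  Heavy syllables in the domain: 2, 5. The leftmost is syllable 2 (kris).
  → primary stress on syllable 2.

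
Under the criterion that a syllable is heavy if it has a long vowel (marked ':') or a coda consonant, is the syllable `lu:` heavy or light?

`lu:`: long vowel, open (no coda). Long vowel → heavy.

heavy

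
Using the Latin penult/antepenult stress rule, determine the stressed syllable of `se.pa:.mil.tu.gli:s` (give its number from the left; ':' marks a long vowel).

3

Classical Latin: stress the penult if heavy (long vowel or closed), else the antepenult.
Weights: 3 mil H, 4 tu L, 5 gli:s H.
The penult (syllable 4, tu) is light, so stress falls on the antepenult (syllable 3, mil).
Stress on syllable 3: se.pa:.ˈmil.tu.gli:s.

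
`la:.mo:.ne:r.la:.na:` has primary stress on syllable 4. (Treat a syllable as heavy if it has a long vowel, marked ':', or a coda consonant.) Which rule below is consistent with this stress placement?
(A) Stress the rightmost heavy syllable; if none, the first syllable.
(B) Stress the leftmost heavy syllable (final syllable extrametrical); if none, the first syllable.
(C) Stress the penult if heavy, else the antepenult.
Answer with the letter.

Rule A → syllable 5 (observed: 4).
Rule B → syllable 1 (observed: 4).
Rule C → syllable 4 ✓.

C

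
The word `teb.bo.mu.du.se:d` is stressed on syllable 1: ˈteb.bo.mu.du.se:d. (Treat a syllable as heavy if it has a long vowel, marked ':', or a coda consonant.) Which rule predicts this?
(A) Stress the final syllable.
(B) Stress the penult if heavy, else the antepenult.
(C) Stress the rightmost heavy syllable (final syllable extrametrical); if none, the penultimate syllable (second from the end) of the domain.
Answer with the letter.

C

Rule A → syllable 5 (observed: 1).
Rule B → syllable 3 (observed: 1).
Rule C → syllable 1 ✓.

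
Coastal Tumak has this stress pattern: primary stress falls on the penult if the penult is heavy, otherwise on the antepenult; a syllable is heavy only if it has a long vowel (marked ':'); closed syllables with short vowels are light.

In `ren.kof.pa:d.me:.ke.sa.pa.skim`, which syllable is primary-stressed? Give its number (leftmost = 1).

Weights: 6 sa L, 7 pa L, 8 skim L.
The penult (syllable 7, pa) is light, so stress falls on the antepenult (syllable 6, sa).
Primary stress: syllable 6 → ren.kof.pa:d.me:.ke.ˈsa.pa.skim.

6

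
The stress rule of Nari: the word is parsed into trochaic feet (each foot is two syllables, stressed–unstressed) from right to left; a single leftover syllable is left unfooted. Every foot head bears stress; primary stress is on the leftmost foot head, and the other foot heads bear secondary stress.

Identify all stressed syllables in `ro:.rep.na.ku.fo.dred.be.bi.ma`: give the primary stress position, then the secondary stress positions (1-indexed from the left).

primary 2, secondary 4, 6, 8

Parse right to left into trochaic (ˈσσ) feet: ro: (ˈrep.na) (ˈku.fo) (ˈdred.be) (ˈbi.ma). Syllable 1 is left unfooted.
Foot heads (stressed positions): 2, 4, 6, 8.
End Rule Leftmost: primary stress on the leftmost head = syllable 2.
Secondary stress on 4, 6, 8: ro:.ˈrep.na.ˌku.fo.ˌdred.be.ˌbi.ma.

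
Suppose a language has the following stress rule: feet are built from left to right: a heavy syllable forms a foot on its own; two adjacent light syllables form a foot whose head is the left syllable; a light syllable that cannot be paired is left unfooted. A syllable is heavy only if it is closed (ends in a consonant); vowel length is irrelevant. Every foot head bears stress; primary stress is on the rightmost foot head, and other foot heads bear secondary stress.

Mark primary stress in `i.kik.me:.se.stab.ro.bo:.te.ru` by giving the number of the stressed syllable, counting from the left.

8

Weights: 1 i L, 2 kik H, 3 me: L, 4 se L, 5 stab H, 6 ro L, 7 bo: L, 8 te L, 9 ru L.
Parse left to right (heavy = foot alone; LL = one foot; stranded L unfooted): i (ˈkik) (ˈme:.se) (ˈstab) (ˈro.bo:) (ˈte.ru).
Foot heads: 2, 3, 5, 6, 8.
Primary stress on the rightmost head = syllable 8.
Primary stress: syllable 8 → i.kik.me:.se.stab.ro.bo:.ˈte.ru.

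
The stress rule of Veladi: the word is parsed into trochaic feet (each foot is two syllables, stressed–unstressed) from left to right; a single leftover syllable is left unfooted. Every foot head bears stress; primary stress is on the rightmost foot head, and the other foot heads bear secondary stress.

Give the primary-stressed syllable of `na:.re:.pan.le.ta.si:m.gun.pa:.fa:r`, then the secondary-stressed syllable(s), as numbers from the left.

primary 7, secondary 1, 3, 5

Parse left to right into trochaic (ˈσσ) feet: (ˈna:.re:) (ˈpan.le) (ˈta.si:m) (ˈgun.pa:) fa:r. Syllable 9 is left unfooted.
Foot heads (stressed positions): 1, 3, 5, 7.
End Rule Rightmost: primary stress on the rightmost head = syllable 7.
Secondary stress on 1, 3, 5: ˌna:.re:.ˌpan.le.ˌta.si:m.ˈgun.pa:.fa:r.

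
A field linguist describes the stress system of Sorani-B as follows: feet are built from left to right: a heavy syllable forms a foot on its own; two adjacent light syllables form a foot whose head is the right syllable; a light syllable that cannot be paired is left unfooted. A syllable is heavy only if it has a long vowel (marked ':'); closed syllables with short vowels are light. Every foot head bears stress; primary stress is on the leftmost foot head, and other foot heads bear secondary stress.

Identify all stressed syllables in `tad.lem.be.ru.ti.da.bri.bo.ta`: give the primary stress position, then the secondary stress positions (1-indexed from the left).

primary 2, secondary 4, 6, 8

Weights: 1 tad L, 2 lem L, 3 be L, 4 ru L, 5 ti L, 6 da L, 7 bri L, 8 bo L, 9 ta L.
Parse left to right (heavy = foot alone; LL = one foot; stranded L unfooted): (tad.ˈlem) (be.ˈru) (ti.ˈda) (bri.ˈbo) ta.
Foot heads: 2, 4, 6, 8.
Primary stress on the leftmost head = syllable 2.
Secondary stress on 4, 6, 8: tad.ˈlem.be.ˌru.ti.ˌda.bri.ˌbo.ta.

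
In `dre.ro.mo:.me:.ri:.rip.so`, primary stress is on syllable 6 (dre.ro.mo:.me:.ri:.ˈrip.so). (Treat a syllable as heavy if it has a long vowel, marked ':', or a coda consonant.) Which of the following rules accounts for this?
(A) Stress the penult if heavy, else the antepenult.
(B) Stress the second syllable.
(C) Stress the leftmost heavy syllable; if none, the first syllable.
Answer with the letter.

A

Rule A → syllable 6 ✓.
Rule B → syllable 2 (observed: 6).
Rule C → syllable 3 (observed: 6).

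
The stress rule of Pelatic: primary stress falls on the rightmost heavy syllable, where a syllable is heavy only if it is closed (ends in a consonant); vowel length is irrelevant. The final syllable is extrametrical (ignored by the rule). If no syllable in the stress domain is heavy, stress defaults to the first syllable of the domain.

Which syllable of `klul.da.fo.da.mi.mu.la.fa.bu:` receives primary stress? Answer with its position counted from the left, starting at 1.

1

The final syllable (9, bu:) is extrametrical; the stress domain is syllables 1–8.
Weights: 1 klul H, 2 da L, 3 fo L, 4 da L, 5 mi L, 6 mu L, 7 la L, 8 fa L.
Heavy syllables in the domain: 1. The rightmost is syllable 1 (klul).
Primary stress: syllable 1 → ˈklul.da.fo.da.mi.mu.la.fa.bu:.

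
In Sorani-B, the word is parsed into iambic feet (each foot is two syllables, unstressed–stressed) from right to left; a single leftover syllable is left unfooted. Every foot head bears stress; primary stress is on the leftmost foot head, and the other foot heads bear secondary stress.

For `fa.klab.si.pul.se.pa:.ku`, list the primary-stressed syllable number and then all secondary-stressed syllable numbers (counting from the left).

primary 3, secondary 5, 7

Parse right to left into iambic (σˈσ) feet: fa (klab.ˈsi) (pul.ˈse) (pa:.ˈku). Syllable 1 is left unfooted.
Foot heads (stressed positions): 3, 5, 7.
End Rule Leftmost: primary stress on the leftmost head = syllable 3.
Secondary stress on 5, 7: fa.klab.ˈsi.pul.ˌse.pa:.ˌku.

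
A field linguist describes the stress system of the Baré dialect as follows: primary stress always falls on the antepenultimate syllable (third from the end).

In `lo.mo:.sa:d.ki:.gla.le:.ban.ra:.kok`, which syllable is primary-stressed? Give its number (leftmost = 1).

7

The word has 9 syllables; the antepenultimate syllable (third from the end) is syllable 7 (ban).
Primary stress: syllable 7 → lo.mo:.sa:d.ki:.gla.le:.ˈban.ra:.kok.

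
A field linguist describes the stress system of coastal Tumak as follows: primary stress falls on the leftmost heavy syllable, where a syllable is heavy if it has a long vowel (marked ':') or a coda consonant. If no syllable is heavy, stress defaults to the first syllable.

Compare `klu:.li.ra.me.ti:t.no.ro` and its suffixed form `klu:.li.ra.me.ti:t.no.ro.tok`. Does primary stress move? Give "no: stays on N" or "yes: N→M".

no: stays on 1

Base `klu:.li.ra.me.ti:t.no.ro` (7 syllables):
  Weights: 1 klu: H, 2 li L, 3 ra L, 4 me L, 5 ti:t H, 6 no L, 7 ro L.
  Heavy syllables in the domain: 1, 5. The leftmost is syllable 1 (klu:).
  → primary stress on syllable 1.
Suffixed `klu:.li.ra.me.ti:t.no.ro.tok` (8 syllables):
  Weights: 1 klu: H, 2 li L, 3 ra L, 4 me L, 5 ti:t H, 6 no L, 7 ro L, 8 tok H.
  Heavy syllables in the domain: 1, 5, 8. The leftmost is syllable 1 (klu:).
  → primary stress on syllable 1.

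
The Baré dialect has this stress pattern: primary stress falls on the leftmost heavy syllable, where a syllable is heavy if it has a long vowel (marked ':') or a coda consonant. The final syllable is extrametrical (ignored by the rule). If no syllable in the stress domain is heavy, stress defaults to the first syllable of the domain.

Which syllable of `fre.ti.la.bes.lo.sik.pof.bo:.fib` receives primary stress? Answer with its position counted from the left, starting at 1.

4

The final syllable (9, fib) is extrametrical; the stress domain is syllables 1–8.
Weights: 1 fre L, 2 ti L, 3 la L, 4 bes H, 5 lo L, 6 sik H, 7 pof H, 8 bo: H.
Heavy syllables in the domain: 4, 6, 7, 8. The leftmost is syllable 4 (bes).
Primary stress: syllable 4 → fre.ti.la.ˈbes.lo.sik.pof.bo:.fib.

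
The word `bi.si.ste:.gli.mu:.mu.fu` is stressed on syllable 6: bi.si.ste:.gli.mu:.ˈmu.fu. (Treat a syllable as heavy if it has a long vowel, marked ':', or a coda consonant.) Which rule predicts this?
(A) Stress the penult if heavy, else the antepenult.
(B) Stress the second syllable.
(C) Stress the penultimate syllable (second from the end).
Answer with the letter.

C

Rule A → syllable 5 (observed: 6).
Rule B → syllable 2 (observed: 6).
Rule C → syllable 6 ✓.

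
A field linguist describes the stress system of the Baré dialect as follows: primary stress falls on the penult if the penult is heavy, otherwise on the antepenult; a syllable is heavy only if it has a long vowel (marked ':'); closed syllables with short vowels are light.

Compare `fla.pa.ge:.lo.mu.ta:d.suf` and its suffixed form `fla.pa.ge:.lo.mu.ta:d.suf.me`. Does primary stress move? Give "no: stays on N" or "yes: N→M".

Base `fla.pa.ge:.lo.mu.ta:d.suf` (7 syllables):
  Weights: 5 mu L, 6 ta:d H, 7 suf L.
  The penult (syllable 6, ta:d) is heavy, so it takes stress.
  → primary stress on syllable 6.
Suffixed `fla.pa.ge:.lo.mu.ta:d.suf.me` (8 syllables):
  Weights: 6 ta:d H, 7 suf L, 8 me L.
  The penult (syllable 7, suf) is light, so stress falls on the antepenult (syllable 6, ta:d).
  → primary stress on syllable 6.

no: stays on 6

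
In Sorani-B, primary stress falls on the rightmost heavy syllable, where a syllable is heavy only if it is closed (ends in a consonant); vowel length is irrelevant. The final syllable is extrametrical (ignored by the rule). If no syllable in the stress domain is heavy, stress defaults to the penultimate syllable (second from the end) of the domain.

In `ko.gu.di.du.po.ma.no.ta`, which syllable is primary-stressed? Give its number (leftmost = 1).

6

The final syllable (8, ta) is extrametrical; the stress domain is syllables 1–7.
Weights: 1 ko L, 2 gu L, 3 di L, 4 du L, 5 po L, 6 ma L, 7 no L.
No heavy syllable in the domain; default to the penultimate syllable (second from the end) of the domain = syllable 6.
Primary stress: syllable 6 → ko.gu.di.du.po.ˈma.no.ta.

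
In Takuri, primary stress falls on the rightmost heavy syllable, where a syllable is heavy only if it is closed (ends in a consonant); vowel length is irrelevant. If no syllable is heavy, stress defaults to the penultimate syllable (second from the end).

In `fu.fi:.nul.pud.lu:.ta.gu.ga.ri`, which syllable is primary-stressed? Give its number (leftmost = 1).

Weights: 1 fu L, 2 fi: L, 3 nul H, 4 pud H, 5 lu: L, 6 ta L, 7 gu L, 8 ga L, 9 ri L.
Heavy syllables in the domain: 3, 4. The rightmost is syllable 4 (pud).
Primary stress: syllable 4 → fu.fi:.nul.ˈpud.lu:.ta.gu.ga.ri.

4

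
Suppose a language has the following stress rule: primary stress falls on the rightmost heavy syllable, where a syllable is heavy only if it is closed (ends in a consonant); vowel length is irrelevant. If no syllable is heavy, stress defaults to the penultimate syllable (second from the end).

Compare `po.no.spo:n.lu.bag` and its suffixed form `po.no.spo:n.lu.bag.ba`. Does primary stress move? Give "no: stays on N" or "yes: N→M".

no: stays on 5

Base `po.no.spo:n.lu.bag` (5 syllables):
  Weights: 1 po L, 2 no L, 3 spo:n H, 4 lu L, 5 bag H.
  Heavy syllables in the domain: 3, 5. The rightmost is syllable 5 (bag).
  → primary stress on syllable 5.
Suffixed `po.no.spo:n.lu.bag.ba` (6 syllables):
  Weights: 1 po L, 2 no L, 3 spo:n H, 4 lu L, 5 bag H, 6 ba L.
  Heavy syllables in the domain: 3, 5. The rightmost is syllable 5 (bag).
  → primary stress on syllable 5.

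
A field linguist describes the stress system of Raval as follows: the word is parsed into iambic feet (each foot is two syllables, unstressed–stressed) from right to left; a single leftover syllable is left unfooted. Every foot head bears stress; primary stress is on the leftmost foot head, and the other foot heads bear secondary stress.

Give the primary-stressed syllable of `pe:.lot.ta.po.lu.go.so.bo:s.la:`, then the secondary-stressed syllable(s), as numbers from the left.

Parse right to left into iambic (σˈσ) feet: pe: (lot.ˈta) (po.ˈlu) (go.ˈso) (bo:s.ˈla:). Syllable 1 is left unfooted.
Foot heads (stressed positions): 3, 5, 7, 9.
End Rule Leftmost: primary stress on the leftmost head = syllable 3.
Secondary stress on 5, 7, 9: pe:.lot.ˈta.po.ˌlu.go.ˌso.bo:s.ˌla:.

primary 3, secondary 5, 7, 9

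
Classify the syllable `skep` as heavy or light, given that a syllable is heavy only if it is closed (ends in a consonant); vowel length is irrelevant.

`skep`: short vowel, closed (coda /p/). Closed (coda /p/) → heavy.

heavy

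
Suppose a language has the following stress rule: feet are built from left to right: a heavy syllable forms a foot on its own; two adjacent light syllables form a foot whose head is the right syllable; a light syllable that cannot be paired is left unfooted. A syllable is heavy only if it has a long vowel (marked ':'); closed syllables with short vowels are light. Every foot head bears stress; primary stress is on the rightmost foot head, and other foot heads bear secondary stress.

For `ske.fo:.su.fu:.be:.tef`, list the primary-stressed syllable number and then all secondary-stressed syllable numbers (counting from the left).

primary 5, secondary 2, 4

Weights: 1 ske L, 2 fo: H, 3 su L, 4 fu: H, 5 be: H, 6 tef L.
Parse left to right (heavy = foot alone; LL = one foot; stranded L unfooted): ske (ˈfo:) su (ˈfu:) (ˈbe:) tef.
Foot heads: 2, 4, 5.
Primary stress on the rightmost head = syllable 5.
Secondary stress on 2, 4: ske.ˌfo:.su.ˌfu:.ˈbe:.tef.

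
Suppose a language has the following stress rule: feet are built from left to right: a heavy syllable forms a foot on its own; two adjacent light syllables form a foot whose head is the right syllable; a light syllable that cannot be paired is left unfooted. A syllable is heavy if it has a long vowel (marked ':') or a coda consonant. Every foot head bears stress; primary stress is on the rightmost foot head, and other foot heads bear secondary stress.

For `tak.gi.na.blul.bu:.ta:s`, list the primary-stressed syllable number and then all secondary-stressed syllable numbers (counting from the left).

Weights: 1 tak H, 2 gi L, 3 na L, 4 blul H, 5 bu: H, 6 ta:s H.
Parse left to right (heavy = foot alone; LL = one foot; stranded L unfooted): (ˈtak) (gi.ˈna) (ˈblul) (ˈbu:) (ˈta:s).
Foot heads: 1, 3, 4, 5, 6.
Primary stress on the rightmost head = syllable 6.
Secondary stress on 1, 3, 4, 5: ˌtak.gi.ˌna.ˌblul.ˌbu:.ˈta:s.

primary 6, secondary 1, 3, 4, 5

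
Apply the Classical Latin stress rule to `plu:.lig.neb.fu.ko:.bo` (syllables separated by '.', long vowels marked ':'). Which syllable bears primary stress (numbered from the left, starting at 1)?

5

Classical Latin: stress the penult if heavy (long vowel or closed), else the antepenult.
Weights: 4 fu L, 5 ko: H, 6 bo L.
The penult (syllable 5, ko:) is heavy, so it takes stress.
Stress on syllable 5: plu:.lig.neb.fu.ˈko:.bo.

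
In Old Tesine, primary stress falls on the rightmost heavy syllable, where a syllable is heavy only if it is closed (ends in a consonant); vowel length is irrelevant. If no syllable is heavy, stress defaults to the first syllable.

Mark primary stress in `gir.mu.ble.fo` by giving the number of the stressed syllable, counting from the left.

1

Weights: 1 gir H, 2 mu L, 3 ble L, 4 fo L.
Heavy syllables in the domain: 1. The rightmost is syllable 1 (gir).
Primary stress: syllable 1 → ˈgir.mu.ble.fo.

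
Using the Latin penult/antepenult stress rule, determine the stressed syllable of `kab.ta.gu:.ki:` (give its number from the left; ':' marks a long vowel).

Classical Latin: stress the penult if heavy (long vowel or closed), else the antepenult.
Weights: 2 ta L, 3 gu: H, 4 ki: H.
The penult (syllable 3, gu:) is heavy, so it takes stress.
Stress on syllable 3: kab.ta.ˈgu:.ki:.

3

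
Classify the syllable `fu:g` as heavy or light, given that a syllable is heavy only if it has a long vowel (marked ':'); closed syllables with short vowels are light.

`fu:g`: long vowel, closed (coda /g/). Long vowel → heavy.

heavy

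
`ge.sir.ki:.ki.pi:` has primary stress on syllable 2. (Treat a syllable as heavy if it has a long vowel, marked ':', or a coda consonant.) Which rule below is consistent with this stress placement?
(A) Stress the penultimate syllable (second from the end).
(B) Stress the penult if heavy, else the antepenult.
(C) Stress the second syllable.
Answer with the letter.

C

Rule A → syllable 4 (observed: 2).
Rule B → syllable 3 (observed: 2).
Rule C → syllable 2 ✓.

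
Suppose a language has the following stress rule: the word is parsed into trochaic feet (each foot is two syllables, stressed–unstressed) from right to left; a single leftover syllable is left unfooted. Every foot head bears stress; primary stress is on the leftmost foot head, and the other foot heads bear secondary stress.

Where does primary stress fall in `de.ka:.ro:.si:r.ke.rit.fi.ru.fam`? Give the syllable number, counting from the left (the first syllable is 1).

Parse right to left into trochaic (ˈσσ) feet: de (ˈka:.ro:) (ˈsi:r.ke) (ˈrit.fi) (ˈru.fam). Syllable 1 is left unfooted.
Foot heads (stressed positions): 2, 4, 6, 8.
End Rule Leftmost: primary stress on the leftmost head = syllable 2.
Primary stress: syllable 2 → de.ˈka:.ro:.si:r.ke.rit.fi.ru.fam.

2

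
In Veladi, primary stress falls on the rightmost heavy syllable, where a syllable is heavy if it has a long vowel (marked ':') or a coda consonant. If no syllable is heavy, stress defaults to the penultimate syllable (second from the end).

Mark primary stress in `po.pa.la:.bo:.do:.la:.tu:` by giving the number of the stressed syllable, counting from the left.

Weights: 1 po L, 2 pa L, 3 la: H, 4 bo: H, 5 do: H, 6 la: H, 7 tu: H.
Heavy syllables in the domain: 3, 4, 5, 6, 7. The rightmost is syllable 7 (tu:).
Primary stress: syllable 7 → po.pa.la:.bo:.do:.la:.ˈtu:.

7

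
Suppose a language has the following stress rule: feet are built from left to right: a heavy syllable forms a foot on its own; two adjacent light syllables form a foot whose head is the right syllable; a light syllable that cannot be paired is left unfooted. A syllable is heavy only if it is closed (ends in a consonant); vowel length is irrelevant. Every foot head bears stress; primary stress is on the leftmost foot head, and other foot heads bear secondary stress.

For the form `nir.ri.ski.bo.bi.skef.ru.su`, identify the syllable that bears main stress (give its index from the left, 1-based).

1

Weights: 1 nir H, 2 ri L, 3 ski L, 4 bo L, 5 bi L, 6 skef H, 7 ru L, 8 su L.
Parse left to right (heavy = foot alone; LL = one foot; stranded L unfooted): (ˈnir) (ri.ˈski) (bo.ˈbi) (ˈskef) (ru.ˈsu).
Foot heads: 1, 3, 5, 6, 8.
Primary stress on the leftmost head = syllable 1.
Primary stress: syllable 1 → ˈnir.ri.ski.bo.bi.skef.ru.su.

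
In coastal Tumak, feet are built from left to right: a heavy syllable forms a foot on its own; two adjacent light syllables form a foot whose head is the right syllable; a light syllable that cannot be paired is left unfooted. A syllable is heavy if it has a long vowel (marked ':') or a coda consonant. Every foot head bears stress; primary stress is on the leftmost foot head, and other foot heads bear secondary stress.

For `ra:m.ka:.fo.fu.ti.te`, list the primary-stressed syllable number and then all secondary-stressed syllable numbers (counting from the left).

Weights: 1 ra:m H, 2 ka: H, 3 fo L, 4 fu L, 5 ti L, 6 te L.
Parse left to right (heavy = foot alone; LL = one foot; stranded L unfooted): (ˈra:m) (ˈka:) (fo.ˈfu) (ti.ˈte).
Foot heads: 1, 2, 4, 6.
Primary stress on the leftmost head = syllable 1.
Secondary stress on 2, 4, 6: ˈra:m.ˌka:.fo.ˌfu.ti.ˌte.

primary 1, secondary 2, 4, 6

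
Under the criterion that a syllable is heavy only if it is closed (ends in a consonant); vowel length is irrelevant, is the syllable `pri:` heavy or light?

light

`pri:`: long vowel, open (no coda). Open (no coda) → light.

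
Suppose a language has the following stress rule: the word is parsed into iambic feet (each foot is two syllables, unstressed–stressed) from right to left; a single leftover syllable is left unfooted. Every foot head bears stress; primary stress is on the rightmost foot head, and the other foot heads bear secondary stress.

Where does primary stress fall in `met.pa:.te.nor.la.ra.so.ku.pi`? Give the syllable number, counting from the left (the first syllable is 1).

Parse right to left into iambic (σˈσ) feet: met (pa:.ˈte) (nor.ˈla) (ra.ˈso) (ku.ˈpi). Syllable 1 is left unfooted.
Foot heads (stressed positions): 3, 5, 7, 9.
End Rule Rightmost: primary stress on the rightmost head = syllable 9.
Primary stress: syllable 9 → met.pa:.te.nor.la.ra.so.ku.ˈpi.

9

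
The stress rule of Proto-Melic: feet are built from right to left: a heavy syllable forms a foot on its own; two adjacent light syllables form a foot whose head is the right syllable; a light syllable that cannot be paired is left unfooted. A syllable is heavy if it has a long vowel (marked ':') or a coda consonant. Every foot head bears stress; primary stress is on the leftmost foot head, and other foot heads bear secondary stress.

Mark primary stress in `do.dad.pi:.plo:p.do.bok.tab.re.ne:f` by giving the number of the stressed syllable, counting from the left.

2

Weights: 1 do L, 2 dad H, 3 pi: H, 4 plo:p H, 5 do L, 6 bok H, 7 tab H, 8 re L, 9 ne:f H.
Parse right to left (heavy = foot alone; LL = one foot; stranded L unfooted): do (ˈdad) (ˈpi:) (ˈplo:p) do (ˈbok) (ˈtab) re (ˈne:f).
Foot heads: 2, 3, 4, 6, 7, 9.
Primary stress on the leftmost head = syllable 2.
Primary stress: syllable 2 → do.ˈdad.pi:.plo:p.do.bok.tab.re.ne:f.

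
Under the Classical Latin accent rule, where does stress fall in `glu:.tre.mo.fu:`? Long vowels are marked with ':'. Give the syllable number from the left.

2

Classical Latin: stress the penult if heavy (long vowel or closed), else the antepenult.
Weights: 2 tre L, 3 mo L, 4 fu: H.
The penult (syllable 3, mo) is light, so stress falls on the antepenult (syllable 2, tre).
Stress on syllable 2: glu:.ˈtre.mo.fu:.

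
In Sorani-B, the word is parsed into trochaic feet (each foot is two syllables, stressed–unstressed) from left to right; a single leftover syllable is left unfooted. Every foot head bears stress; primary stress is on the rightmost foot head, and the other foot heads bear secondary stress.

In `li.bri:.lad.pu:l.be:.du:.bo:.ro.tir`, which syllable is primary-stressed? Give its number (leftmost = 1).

7

Parse left to right into trochaic (ˈσσ) feet: (ˈli.bri:) (ˈlad.pu:l) (ˈbe:.du:) (ˈbo:.ro) tir. Syllable 9 is left unfooted.
Foot heads (stressed positions): 1, 3, 5, 7.
End Rule Rightmost: primary stress on the rightmost head = syllable 7.
Primary stress: syllable 7 → li.bri:.lad.pu:l.be:.du:.ˈbo:.ro.tir.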